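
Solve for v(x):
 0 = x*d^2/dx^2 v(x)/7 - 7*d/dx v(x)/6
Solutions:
 v(x) = C1 + C2*x^(55/6)


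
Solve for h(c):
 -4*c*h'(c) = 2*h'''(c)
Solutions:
 h(c) = C1 + Integral(C2*airyai(-2^(1/3)*c) + C3*airybi(-2^(1/3)*c), c)


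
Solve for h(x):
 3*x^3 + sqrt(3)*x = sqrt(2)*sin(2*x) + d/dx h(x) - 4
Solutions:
 h(x) = C1 + 3*x^4/4 + sqrt(3)*x^2/2 + 4*x + sqrt(2)*cos(2*x)/2


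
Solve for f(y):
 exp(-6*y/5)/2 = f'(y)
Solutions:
 f(y) = C1 - 5*exp(-6*y/5)/12


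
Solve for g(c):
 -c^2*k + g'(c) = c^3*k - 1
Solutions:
 g(c) = C1 + c^4*k/4 + c^3*k/3 - c


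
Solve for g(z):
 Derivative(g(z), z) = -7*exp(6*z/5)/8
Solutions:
 g(z) = C1 - 35*exp(6*z/5)/48


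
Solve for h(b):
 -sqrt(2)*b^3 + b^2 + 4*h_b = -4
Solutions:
 h(b) = C1 + sqrt(2)*b^4/16 - b^3/12 - b


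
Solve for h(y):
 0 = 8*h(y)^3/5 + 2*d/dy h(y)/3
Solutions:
 h(y) = -sqrt(10)*sqrt(-1/(C1 - 12*y))/2
 h(y) = sqrt(10)*sqrt(-1/(C1 - 12*y))/2


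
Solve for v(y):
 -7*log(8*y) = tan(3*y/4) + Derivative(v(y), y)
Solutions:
 v(y) = C1 - 7*y*log(y) - 21*y*log(2) + 7*y + 4*log(cos(3*y/4))/3


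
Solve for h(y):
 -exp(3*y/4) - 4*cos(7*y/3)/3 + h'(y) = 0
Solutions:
 h(y) = C1 + 4*exp(3*y/4)/3 + 4*sin(7*y/3)/7


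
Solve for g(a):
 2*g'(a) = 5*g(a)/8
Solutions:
 g(a) = C1*exp(5*a/16)


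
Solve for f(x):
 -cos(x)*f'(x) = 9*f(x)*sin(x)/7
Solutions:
 f(x) = C1*cos(x)^(9/7)


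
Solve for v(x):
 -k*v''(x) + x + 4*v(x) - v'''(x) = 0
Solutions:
 v(x) = C1*exp(-x*(k^2/(k^3 + sqrt(-k^6 + (k^3 - 54)^2) - 54)^(1/3) + k + (k^3 + sqrt(-k^6 + (k^3 - 54)^2) - 54)^(1/3))/3) + C2*exp(x*(-4*k^2/((-1 + sqrt(3)*I)*(k^3 + sqrt(-k^6 + (k^3 - 54)^2) - 54)^(1/3)) - 2*k + (k^3 + sqrt(-k^6 + (k^3 - 54)^2) - 54)^(1/3) - sqrt(3)*I*(k^3 + sqrt(-k^6 + (k^3 - 54)^2) - 54)^(1/3))/6) + C3*exp(x*(4*k^2/((1 + sqrt(3)*I)*(k^3 + sqrt(-k^6 + (k^3 - 54)^2) - 54)^(1/3)) - 2*k + (k^3 + sqrt(-k^6 + (k^3 - 54)^2) - 54)^(1/3) + sqrt(3)*I*(k^3 + sqrt(-k^6 + (k^3 - 54)^2) - 54)^(1/3))/6) - x/4


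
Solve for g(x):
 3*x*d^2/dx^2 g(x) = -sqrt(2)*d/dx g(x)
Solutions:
 g(x) = C1 + C2*x^(1 - sqrt(2)/3)


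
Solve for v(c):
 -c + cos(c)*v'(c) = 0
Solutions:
 v(c) = C1 + Integral(c/cos(c), c)


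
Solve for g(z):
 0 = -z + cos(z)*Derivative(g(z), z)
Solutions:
 g(z) = C1 + Integral(z/cos(z), z)


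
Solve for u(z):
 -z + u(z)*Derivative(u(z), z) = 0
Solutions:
 u(z) = -sqrt(C1 + z^2)
 u(z) = sqrt(C1 + z^2)


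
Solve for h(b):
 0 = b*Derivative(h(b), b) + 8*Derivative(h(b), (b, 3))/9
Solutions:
 h(b) = C1 + Integral(C2*airyai(-3^(2/3)*b/2) + C3*airybi(-3^(2/3)*b/2), b)


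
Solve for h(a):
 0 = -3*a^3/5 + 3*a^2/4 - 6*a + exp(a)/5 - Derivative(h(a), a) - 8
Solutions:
 h(a) = C1 - 3*a^4/20 + a^3/4 - 3*a^2 - 8*a + exp(a)/5


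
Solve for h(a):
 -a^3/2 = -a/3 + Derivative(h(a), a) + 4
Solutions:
 h(a) = C1 - a^4/8 + a^2/6 - 4*a


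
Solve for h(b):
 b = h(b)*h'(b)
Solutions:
 h(b) = -sqrt(C1 + b^2)
 h(b) = sqrt(C1 + b^2)


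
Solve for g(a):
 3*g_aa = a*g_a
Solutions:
 g(a) = C1 + C2*erfi(sqrt(6)*a/6)


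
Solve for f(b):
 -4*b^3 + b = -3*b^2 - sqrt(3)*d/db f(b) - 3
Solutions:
 f(b) = C1 + sqrt(3)*b^4/3 - sqrt(3)*b^3/3 - sqrt(3)*b^2/6 - sqrt(3)*b


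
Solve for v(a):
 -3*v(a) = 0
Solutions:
 v(a) = 0


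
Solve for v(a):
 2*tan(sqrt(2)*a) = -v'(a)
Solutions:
 v(a) = C1 + sqrt(2)*log(cos(sqrt(2)*a))


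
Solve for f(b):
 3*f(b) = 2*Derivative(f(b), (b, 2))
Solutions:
 f(b) = C1*exp(-sqrt(6)*b/2) + C2*exp(sqrt(6)*b/2)


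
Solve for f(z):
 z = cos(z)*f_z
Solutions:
 f(z) = C1 + Integral(z/cos(z), z)


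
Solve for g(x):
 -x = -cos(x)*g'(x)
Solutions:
 g(x) = C1 + Integral(x/cos(x), x)


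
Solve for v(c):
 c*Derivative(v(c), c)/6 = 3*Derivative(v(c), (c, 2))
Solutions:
 v(c) = C1 + C2*erfi(c/6)


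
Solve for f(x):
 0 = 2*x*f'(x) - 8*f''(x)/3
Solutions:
 f(x) = C1 + C2*erfi(sqrt(6)*x/4)


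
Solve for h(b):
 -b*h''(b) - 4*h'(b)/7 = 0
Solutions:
 h(b) = C1 + C2*b^(3/7)


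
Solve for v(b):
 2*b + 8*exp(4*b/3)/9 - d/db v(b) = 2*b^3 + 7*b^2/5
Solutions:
 v(b) = C1 - b^4/2 - 7*b^3/15 + b^2 + 2*exp(4*b/3)/3


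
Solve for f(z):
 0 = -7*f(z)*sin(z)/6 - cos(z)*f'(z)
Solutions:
 f(z) = C1*cos(z)^(7/6)


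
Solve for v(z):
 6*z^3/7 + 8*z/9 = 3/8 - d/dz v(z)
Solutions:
 v(z) = C1 - 3*z^4/14 - 4*z^2/9 + 3*z/8


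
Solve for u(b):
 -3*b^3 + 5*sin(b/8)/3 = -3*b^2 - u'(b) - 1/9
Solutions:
 u(b) = C1 + 3*b^4/4 - b^3 - b/9 + 40*cos(b/8)/3


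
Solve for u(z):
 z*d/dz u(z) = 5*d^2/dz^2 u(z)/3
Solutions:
 u(z) = C1 + C2*erfi(sqrt(30)*z/10)


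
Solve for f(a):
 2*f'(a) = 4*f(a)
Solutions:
 f(a) = C1*exp(2*a)


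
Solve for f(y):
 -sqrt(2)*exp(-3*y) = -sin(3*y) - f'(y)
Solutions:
 f(y) = C1 + cos(3*y)/3 - sqrt(2)*exp(-3*y)/3


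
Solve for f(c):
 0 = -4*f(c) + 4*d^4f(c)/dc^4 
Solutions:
 f(c) = C1*exp(-c) + C2*exp(c) + C3*sin(c) + C4*cos(c)


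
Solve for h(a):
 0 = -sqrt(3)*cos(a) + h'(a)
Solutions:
 h(a) = C1 + sqrt(3)*sin(a)


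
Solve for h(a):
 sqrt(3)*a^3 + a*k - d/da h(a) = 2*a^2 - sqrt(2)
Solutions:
 h(a) = C1 + sqrt(3)*a^4/4 - 2*a^3/3 + a^2*k/2 + sqrt(2)*a


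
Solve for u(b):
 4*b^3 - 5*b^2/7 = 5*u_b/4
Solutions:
 u(b) = C1 + 4*b^4/5 - 4*b^3/21


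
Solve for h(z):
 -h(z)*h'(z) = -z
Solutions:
 h(z) = -sqrt(C1 + z^2)
 h(z) = sqrt(C1 + z^2)


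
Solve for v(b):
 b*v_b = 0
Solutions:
 v(b) = C1


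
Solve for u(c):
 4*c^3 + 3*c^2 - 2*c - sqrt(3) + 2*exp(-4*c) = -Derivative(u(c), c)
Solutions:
 u(c) = C1 - c^4 - c^3 + c^2 + sqrt(3)*c + exp(-4*c)/2


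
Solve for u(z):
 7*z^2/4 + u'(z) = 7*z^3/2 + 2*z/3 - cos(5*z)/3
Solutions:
 u(z) = C1 + 7*z^4/8 - 7*z^3/12 + z^2/3 - sin(5*z)/15


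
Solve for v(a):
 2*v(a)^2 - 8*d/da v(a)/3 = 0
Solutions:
 v(a) = -4/(C1 + 3*a)


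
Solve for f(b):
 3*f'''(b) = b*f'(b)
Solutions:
 f(b) = C1 + Integral(C2*airyai(3^(2/3)*b/3) + C3*airybi(3^(2/3)*b/3), b)


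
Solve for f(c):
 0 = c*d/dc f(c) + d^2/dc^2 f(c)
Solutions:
 f(c) = C1 + C2*erf(sqrt(2)*c/2)


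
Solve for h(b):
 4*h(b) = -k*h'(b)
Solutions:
 h(b) = C1*exp(-4*b/k)


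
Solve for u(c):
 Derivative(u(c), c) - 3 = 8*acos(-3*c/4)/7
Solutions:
 u(c) = C1 + 8*c*acos(-3*c/4)/7 + 3*c + 8*sqrt(16 - 9*c^2)/21


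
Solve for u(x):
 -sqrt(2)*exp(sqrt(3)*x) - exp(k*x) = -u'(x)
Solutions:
 u(x) = C1 + sqrt(6)*exp(sqrt(3)*x)/3 + exp(k*x)/k


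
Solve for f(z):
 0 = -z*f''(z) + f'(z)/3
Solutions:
 f(z) = C1 + C2*z^(4/3)


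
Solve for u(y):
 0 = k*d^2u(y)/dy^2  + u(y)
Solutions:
 u(y) = C1*exp(-y*sqrt(-1/k)) + C2*exp(y*sqrt(-1/k))


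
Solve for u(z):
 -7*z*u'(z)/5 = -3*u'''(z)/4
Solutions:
 u(z) = C1 + Integral(C2*airyai(15^(2/3)*28^(1/3)*z/15) + C3*airybi(15^(2/3)*28^(1/3)*z/15), z)


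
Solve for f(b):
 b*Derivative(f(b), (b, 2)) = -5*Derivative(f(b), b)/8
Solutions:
 f(b) = C1 + C2*b^(3/8)


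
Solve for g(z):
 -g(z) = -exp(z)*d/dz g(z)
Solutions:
 g(z) = C1*exp(-exp(-z))


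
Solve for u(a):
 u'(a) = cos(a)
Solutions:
 u(a) = C1 + sin(a)


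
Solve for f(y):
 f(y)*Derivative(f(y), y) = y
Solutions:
 f(y) = -sqrt(C1 + y^2)
 f(y) = sqrt(C1 + y^2)


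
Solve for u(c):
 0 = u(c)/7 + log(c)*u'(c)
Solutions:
 u(c) = C1*exp(-li(c)/7)


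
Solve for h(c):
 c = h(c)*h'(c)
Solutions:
 h(c) = -sqrt(C1 + c^2)
 h(c) = sqrt(C1 + c^2)


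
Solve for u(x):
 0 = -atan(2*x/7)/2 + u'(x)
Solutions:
 u(x) = C1 + x*atan(2*x/7)/2 - 7*log(4*x^2 + 49)/8


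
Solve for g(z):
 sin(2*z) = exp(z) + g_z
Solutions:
 g(z) = C1 - exp(z) - cos(2*z)/2


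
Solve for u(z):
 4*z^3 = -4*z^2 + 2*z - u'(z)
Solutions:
 u(z) = C1 - z^4 - 4*z^3/3 + z^2


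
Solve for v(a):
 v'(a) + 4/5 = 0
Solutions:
 v(a) = C1 - 4*a/5


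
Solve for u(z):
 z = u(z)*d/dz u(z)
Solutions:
 u(z) = -sqrt(C1 + z^2)
 u(z) = sqrt(C1 + z^2)


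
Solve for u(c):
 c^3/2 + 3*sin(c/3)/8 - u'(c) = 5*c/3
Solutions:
 u(c) = C1 + c^4/8 - 5*c^2/6 - 9*cos(c/3)/8


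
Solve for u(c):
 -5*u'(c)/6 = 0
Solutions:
 u(c) = C1


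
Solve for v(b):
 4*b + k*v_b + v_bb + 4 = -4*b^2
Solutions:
 v(b) = C1 + C2*exp(-b*k) - 4*b^3/(3*k) - 2*b^2/k + 4*b^2/k^2 - 4*b/k + 4*b/k^2 - 8*b/k^3


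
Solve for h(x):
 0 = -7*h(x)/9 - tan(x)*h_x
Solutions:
 h(x) = C1/sin(x)^(7/9)


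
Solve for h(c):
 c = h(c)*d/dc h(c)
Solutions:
 h(c) = -sqrt(C1 + c^2)
 h(c) = sqrt(C1 + c^2)


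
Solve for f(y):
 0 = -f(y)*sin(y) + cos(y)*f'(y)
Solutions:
 f(y) = C1/cos(y)


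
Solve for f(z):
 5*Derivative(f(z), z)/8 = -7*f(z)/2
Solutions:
 f(z) = C1*exp(-28*z/5)


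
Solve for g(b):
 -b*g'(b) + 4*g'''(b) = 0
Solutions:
 g(b) = C1 + Integral(C2*airyai(2^(1/3)*b/2) + C3*airybi(2^(1/3)*b/2), b)


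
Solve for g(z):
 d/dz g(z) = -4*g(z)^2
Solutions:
 g(z) = 1/(C1 + 4*z)


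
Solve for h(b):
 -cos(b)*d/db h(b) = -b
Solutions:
 h(b) = C1 + Integral(b/cos(b), b)


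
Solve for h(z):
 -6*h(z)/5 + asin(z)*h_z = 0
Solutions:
 h(z) = C1*exp(6*Integral(1/asin(z), z)/5)


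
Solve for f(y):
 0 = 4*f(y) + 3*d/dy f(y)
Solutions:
 f(y) = C1*exp(-4*y/3)


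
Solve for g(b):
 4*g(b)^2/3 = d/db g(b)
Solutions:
 g(b) = -3/(C1 + 4*b)


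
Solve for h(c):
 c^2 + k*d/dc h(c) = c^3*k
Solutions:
 h(c) = C1 + c^4/4 - c^3/(3*k)


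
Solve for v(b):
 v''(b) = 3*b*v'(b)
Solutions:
 v(b) = C1 + C2*erfi(sqrt(6)*b/2)


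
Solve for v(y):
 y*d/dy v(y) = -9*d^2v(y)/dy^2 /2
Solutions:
 v(y) = C1 + C2*erf(y/3)


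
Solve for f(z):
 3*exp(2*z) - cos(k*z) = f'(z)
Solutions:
 f(z) = C1 + 3*exp(2*z)/2 - sin(k*z)/k


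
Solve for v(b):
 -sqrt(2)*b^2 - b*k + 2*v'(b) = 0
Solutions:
 v(b) = C1 + sqrt(2)*b^3/6 + b^2*k/4


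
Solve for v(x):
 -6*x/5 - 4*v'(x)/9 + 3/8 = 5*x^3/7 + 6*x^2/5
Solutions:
 v(x) = C1 - 45*x^4/112 - 9*x^3/10 - 27*x^2/20 + 27*x/32


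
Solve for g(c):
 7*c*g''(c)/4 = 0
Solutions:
 g(c) = C1 + C2*c


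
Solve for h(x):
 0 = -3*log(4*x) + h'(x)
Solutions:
 h(x) = C1 + 3*x*log(x) - 3*x + x*log(64)


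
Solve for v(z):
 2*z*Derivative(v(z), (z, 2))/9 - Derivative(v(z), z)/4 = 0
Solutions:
 v(z) = C1 + C2*z^(17/8)


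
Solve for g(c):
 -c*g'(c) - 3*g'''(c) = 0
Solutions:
 g(c) = C1 + Integral(C2*airyai(-3^(2/3)*c/3) + C3*airybi(-3^(2/3)*c/3), c)


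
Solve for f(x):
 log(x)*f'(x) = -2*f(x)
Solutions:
 f(x) = C1*exp(-2*li(x))


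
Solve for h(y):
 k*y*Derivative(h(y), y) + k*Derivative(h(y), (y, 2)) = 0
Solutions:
 h(y) = C1 + C2*erf(sqrt(2)*y/2)


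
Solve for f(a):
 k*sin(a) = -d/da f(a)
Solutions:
 f(a) = C1 + k*cos(a)


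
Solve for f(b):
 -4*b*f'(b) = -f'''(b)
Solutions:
 f(b) = C1 + Integral(C2*airyai(2^(2/3)*b) + C3*airybi(2^(2/3)*b), b)


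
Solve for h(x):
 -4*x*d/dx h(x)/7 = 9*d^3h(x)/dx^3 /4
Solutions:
 h(x) = C1 + Integral(C2*airyai(-2*294^(1/3)*x/21) + C3*airybi(-2*294^(1/3)*x/21), x)


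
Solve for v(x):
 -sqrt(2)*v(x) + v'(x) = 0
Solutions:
 v(x) = C1*exp(sqrt(2)*x)


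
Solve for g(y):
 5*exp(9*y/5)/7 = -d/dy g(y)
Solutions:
 g(y) = C1 - 25*exp(9*y/5)/63


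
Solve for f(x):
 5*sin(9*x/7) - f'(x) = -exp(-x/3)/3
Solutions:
 f(x) = C1 - 35*cos(9*x/7)/9 - 1/exp(x)^(1/3)


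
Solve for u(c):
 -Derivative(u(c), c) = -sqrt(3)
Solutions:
 u(c) = C1 + sqrt(3)*c


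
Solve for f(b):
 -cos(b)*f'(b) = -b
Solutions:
 f(b) = C1 + Integral(b/cos(b), b)


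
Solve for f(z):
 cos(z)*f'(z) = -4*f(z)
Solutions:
 f(z) = C1*(sin(z)^2 - 2*sin(z) + 1)/(sin(z)^2 + 2*sin(z) + 1)


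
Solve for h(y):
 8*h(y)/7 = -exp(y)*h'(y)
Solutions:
 h(y) = C1*exp(8*exp(-y)/7)


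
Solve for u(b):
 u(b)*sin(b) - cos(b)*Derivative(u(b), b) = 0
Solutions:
 u(b) = C1/cos(b)


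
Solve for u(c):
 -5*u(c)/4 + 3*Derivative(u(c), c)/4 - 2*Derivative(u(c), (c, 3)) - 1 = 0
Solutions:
 u(c) = C3*exp(-c) + (C1*sin(sqrt(6)*c/4) + C2*cos(sqrt(6)*c/4))*exp(c/2) - 4/5


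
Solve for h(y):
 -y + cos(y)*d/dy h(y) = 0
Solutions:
 h(y) = C1 + Integral(y/cos(y), y)


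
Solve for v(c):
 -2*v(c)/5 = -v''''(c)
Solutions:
 v(c) = C1*exp(-2^(1/4)*5^(3/4)*c/5) + C2*exp(2^(1/4)*5^(3/4)*c/5) + C3*sin(2^(1/4)*5^(3/4)*c/5) + C4*cos(2^(1/4)*5^(3/4)*c/5)


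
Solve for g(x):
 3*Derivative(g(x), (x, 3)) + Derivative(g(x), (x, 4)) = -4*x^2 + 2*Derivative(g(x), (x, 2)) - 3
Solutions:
 g(x) = C1 + C2*x + C3*exp(x*(-3 + sqrt(17))/2) + C4*exp(-x*(3 + sqrt(17))/2) + x^4/6 + x^3 + 25*x^2/4


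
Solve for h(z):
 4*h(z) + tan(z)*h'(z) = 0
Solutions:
 h(z) = C1/sin(z)^4


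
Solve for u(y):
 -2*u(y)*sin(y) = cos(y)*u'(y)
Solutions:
 u(y) = C1*cos(y)^2


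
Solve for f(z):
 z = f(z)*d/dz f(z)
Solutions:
 f(z) = -sqrt(C1 + z^2)
 f(z) = sqrt(C1 + z^2)


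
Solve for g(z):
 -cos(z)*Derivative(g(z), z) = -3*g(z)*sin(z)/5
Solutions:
 g(z) = C1/cos(z)^(3/5)


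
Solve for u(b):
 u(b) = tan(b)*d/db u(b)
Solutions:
 u(b) = C1*sin(b)


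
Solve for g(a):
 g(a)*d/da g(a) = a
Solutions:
 g(a) = -sqrt(C1 + a^2)
 g(a) = sqrt(C1 + a^2)


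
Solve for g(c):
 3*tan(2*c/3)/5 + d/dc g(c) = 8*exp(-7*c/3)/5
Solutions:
 g(c) = C1 - 9*log(tan(2*c/3)^2 + 1)/20 - 24*exp(-7*c/3)/35


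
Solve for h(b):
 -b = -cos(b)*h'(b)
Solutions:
 h(b) = C1 + Integral(b/cos(b), b)


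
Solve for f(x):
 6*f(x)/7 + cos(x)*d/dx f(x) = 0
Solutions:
 f(x) = C1*(sin(x) - 1)^(3/7)/(sin(x) + 1)^(3/7)


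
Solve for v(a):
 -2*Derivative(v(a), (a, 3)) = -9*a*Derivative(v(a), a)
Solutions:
 v(a) = C1 + Integral(C2*airyai(6^(2/3)*a/2) + C3*airybi(6^(2/3)*a/2), a)


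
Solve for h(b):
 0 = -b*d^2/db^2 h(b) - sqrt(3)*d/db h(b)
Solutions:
 h(b) = C1 + C2*b^(1 - sqrt(3))


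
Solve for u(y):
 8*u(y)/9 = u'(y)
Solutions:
 u(y) = C1*exp(8*y/9)


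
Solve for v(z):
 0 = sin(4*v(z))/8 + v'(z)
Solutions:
 v(z) = -acos((-C1 - exp(z))/(C1 - exp(z)))/4 + pi/2
 v(z) = acos((-C1 - exp(z))/(C1 - exp(z)))/4


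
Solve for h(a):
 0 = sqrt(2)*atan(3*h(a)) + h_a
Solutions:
 Integral(1/atan(3*_y), (_y, h(a))) = C1 - sqrt(2)*a


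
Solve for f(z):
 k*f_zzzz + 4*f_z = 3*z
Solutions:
 f(z) = C1 + C2*exp(2^(2/3)*z*(-1/k)^(1/3)) + C3*exp(2^(2/3)*z*(-1/k)^(1/3)*(-1 + sqrt(3)*I)/2) + C4*exp(-2^(2/3)*z*(-1/k)^(1/3)*(1 + sqrt(3)*I)/2) + 3*z^2/8


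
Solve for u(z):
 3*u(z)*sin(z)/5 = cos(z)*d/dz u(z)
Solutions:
 u(z) = C1/cos(z)^(3/5)


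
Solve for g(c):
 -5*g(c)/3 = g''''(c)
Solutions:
 g(c) = (C1*sin(sqrt(2)*3^(3/4)*5^(1/4)*c/6) + C2*cos(sqrt(2)*3^(3/4)*5^(1/4)*c/6))*exp(-sqrt(2)*3^(3/4)*5^(1/4)*c/6) + (C3*sin(sqrt(2)*3^(3/4)*5^(1/4)*c/6) + C4*cos(sqrt(2)*3^(3/4)*5^(1/4)*c/6))*exp(sqrt(2)*3^(3/4)*5^(1/4)*c/6)


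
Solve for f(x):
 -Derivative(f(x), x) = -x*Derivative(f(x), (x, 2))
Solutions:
 f(x) = C1 + C2*x^2


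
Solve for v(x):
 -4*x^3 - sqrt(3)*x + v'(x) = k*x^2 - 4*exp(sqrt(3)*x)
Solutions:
 v(x) = C1 + k*x^3/3 + x^4 + sqrt(3)*x^2/2 - 4*sqrt(3)*exp(sqrt(3)*x)/3


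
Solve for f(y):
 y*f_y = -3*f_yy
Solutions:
 f(y) = C1 + C2*erf(sqrt(6)*y/6)


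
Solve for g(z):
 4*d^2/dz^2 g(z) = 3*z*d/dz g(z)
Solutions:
 g(z) = C1 + C2*erfi(sqrt(6)*z/4)


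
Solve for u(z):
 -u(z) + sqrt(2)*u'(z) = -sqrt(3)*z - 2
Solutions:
 u(z) = C1*exp(sqrt(2)*z/2) + sqrt(3)*z + 2 + sqrt(6)


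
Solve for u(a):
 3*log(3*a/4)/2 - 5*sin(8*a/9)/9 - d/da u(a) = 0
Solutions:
 u(a) = C1 + 3*a*log(a)/2 - 3*a*log(2) - 3*a/2 + 3*a*log(3)/2 + 5*cos(8*a/9)/8


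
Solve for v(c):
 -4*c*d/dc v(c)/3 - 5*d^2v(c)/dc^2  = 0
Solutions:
 v(c) = C1 + C2*erf(sqrt(30)*c/15)


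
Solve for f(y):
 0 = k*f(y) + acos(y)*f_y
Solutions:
 f(y) = C1*exp(-k*Integral(1/acos(y), y))


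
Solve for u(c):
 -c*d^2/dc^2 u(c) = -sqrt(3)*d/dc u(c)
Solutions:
 u(c) = C1 + C2*c^(1 + sqrt(3))


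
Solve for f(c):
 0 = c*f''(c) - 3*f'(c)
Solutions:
 f(c) = C1 + C2*c^4


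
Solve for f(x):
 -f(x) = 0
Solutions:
 f(x) = 0


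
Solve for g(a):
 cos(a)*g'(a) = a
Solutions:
 g(a) = C1 + Integral(a/cos(a), a)


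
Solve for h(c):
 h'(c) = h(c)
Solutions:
 h(c) = C1*exp(c)


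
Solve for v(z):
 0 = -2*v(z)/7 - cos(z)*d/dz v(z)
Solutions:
 v(z) = C1*(sin(z) - 1)^(1/7)/(sin(z) + 1)^(1/7)


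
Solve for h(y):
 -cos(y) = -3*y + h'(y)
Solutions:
 h(y) = C1 + 3*y^2/2 - sin(y)


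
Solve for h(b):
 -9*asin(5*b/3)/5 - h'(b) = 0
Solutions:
 h(b) = C1 - 9*b*asin(5*b/3)/5 - 9*sqrt(9 - 25*b^2)/25


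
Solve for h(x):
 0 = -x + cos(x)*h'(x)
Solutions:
 h(x) = C1 + Integral(x/cos(x), x)


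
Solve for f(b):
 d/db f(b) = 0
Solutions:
 f(b) = C1


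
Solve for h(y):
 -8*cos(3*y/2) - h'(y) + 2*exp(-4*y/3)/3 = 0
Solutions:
 h(y) = C1 - 16*sin(3*y/2)/3 - exp(-4*y/3)/2


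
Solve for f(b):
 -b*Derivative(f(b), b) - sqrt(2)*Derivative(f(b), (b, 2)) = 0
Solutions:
 f(b) = C1 + C2*erf(2^(1/4)*b/2)


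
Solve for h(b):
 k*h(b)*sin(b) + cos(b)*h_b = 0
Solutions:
 h(b) = C1*exp(k*log(cos(b)))


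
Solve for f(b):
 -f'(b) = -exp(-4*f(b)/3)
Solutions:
 f(b) = 3*log(-I*(C1 + 4*b/3)^(1/4))
 f(b) = 3*log(I*(C1 + 4*b/3)^(1/4))
 f(b) = 3*log(-(C1 + 4*b/3)^(1/4))
 f(b) = 3*log(C1 + 4*b/3)/4


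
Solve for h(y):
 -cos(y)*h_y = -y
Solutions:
 h(y) = C1 + Integral(y/cos(y), y)


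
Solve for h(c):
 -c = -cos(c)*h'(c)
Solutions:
 h(c) = C1 + Integral(c/cos(c), c)


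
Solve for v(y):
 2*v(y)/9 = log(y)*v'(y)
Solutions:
 v(y) = C1*exp(2*li(y)/9)


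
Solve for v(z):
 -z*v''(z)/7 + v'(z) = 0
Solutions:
 v(z) = C1 + C2*z^8


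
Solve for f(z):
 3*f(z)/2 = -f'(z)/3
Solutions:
 f(z) = C1*exp(-9*z/2)


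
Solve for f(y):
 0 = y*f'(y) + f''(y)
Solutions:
 f(y) = C1 + C2*erf(sqrt(2)*y/2)


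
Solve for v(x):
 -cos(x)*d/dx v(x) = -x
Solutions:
 v(x) = C1 + Integral(x/cos(x), x)


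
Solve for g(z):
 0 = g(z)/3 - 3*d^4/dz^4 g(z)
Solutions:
 g(z) = C1*exp(-sqrt(3)*z/3) + C2*exp(sqrt(3)*z/3) + C3*sin(sqrt(3)*z/3) + C4*cos(sqrt(3)*z/3)


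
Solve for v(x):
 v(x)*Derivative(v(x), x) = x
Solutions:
 v(x) = -sqrt(C1 + x^2)
 v(x) = sqrt(C1 + x^2)


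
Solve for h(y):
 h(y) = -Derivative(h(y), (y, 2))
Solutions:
 h(y) = C1*sin(y) + C2*cos(y)


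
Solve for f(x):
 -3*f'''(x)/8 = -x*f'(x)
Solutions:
 f(x) = C1 + Integral(C2*airyai(2*3^(2/3)*x/3) + C3*airybi(2*3^(2/3)*x/3), x)


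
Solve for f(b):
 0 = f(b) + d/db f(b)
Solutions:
 f(b) = C1*exp(-b)


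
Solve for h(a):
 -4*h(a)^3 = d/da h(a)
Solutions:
 h(a) = -sqrt(2)*sqrt(-1/(C1 - 4*a))/2
 h(a) = sqrt(2)*sqrt(-1/(C1 - 4*a))/2


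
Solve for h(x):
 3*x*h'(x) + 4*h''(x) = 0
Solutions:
 h(x) = C1 + C2*erf(sqrt(6)*x/4)


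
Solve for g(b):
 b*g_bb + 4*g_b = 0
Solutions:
 g(b) = C1 + C2/b^3


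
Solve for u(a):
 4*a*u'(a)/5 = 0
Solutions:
 u(a) = C1


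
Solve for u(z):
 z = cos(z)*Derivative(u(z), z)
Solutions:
 u(z) = C1 + Integral(z/cos(z), z)


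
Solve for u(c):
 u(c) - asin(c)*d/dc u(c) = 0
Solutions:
 u(c) = C1*exp(Integral(1/asin(c), c))


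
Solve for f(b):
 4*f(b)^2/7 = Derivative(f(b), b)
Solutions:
 f(b) = -7/(C1 + 4*b)


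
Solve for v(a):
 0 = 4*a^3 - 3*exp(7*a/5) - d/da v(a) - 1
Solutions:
 v(a) = C1 + a^4 - a - 15*exp(7*a/5)/7


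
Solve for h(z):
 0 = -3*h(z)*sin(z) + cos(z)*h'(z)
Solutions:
 h(z) = C1/cos(z)^3


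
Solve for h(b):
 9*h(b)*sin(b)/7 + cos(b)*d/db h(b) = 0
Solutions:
 h(b) = C1*cos(b)^(9/7)


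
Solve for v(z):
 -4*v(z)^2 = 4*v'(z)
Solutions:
 v(z) = 1/(C1 + z)


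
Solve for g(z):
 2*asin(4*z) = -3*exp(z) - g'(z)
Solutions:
 g(z) = C1 - 2*z*asin(4*z) - sqrt(1 - 16*z^2)/2 - 3*exp(z)


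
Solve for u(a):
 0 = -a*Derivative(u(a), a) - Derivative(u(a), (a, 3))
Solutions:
 u(a) = C1 + Integral(C2*airyai(-a) + C3*airybi(-a), a)


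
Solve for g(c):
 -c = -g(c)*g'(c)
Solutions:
 g(c) = -sqrt(C1 + c^2)
 g(c) = sqrt(C1 + c^2)


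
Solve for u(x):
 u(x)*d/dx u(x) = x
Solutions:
 u(x) = -sqrt(C1 + x^2)
 u(x) = sqrt(C1 + x^2)


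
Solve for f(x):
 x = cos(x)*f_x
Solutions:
 f(x) = C1 + Integral(x/cos(x), x)


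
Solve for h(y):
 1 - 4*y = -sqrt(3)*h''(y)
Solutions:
 h(y) = C1 + C2*y + 2*sqrt(3)*y^3/9 - sqrt(3)*y^2/6


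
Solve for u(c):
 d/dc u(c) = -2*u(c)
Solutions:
 u(c) = C1*exp(-2*c)


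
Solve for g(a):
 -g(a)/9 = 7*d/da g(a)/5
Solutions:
 g(a) = C1*exp(-5*a/63)


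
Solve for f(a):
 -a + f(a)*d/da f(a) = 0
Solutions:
 f(a) = -sqrt(C1 + a^2)
 f(a) = sqrt(C1 + a^2)


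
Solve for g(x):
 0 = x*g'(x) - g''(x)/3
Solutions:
 g(x) = C1 + C2*erfi(sqrt(6)*x/2)


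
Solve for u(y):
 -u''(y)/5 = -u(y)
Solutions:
 u(y) = C1*exp(-sqrt(5)*y) + C2*exp(sqrt(5)*y)


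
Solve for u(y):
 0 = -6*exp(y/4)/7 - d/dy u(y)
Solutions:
 u(y) = C1 - 24*exp(y/4)/7


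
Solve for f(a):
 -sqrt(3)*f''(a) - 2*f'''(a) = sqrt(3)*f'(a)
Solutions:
 f(a) = C1 + (C2*sin(a*sqrt(-3 + 8*sqrt(3))/4) + C3*cos(a*sqrt(-3 + 8*sqrt(3))/4))*exp(-sqrt(3)*a/4)


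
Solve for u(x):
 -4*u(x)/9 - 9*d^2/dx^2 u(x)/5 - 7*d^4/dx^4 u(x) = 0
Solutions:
 u(x) = (C1*sin(sqrt(6)*7^(3/4)*x*cos(atan(sqrt(2071)/27)/2)/21) + C2*cos(sqrt(6)*7^(3/4)*x*cos(atan(sqrt(2071)/27)/2)/21))*exp(-sqrt(6)*7^(3/4)*x*sin(atan(sqrt(2071)/27)/2)/21) + (C3*sin(sqrt(6)*7^(3/4)*x*cos(atan(sqrt(2071)/27)/2)/21) + C4*cos(sqrt(6)*7^(3/4)*x*cos(atan(sqrt(2071)/27)/2)/21))*exp(sqrt(6)*7^(3/4)*x*sin(atan(sqrt(2071)/27)/2)/21)


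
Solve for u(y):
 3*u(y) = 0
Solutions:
 u(y) = 0


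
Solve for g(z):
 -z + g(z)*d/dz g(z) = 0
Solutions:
 g(z) = -sqrt(C1 + z^2)
 g(z) = sqrt(C1 + z^2)


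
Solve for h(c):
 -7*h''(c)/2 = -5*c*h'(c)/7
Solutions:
 h(c) = C1 + C2*erfi(sqrt(5)*c/7)


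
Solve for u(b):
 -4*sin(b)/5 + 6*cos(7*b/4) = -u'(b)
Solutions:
 u(b) = C1 - 24*sin(7*b/4)/7 - 4*cos(b)/5


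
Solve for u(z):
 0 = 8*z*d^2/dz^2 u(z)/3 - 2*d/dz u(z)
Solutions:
 u(z) = C1 + C2*z^(7/4)


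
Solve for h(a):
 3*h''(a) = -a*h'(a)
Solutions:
 h(a) = C1 + C2*erf(sqrt(6)*a/6)


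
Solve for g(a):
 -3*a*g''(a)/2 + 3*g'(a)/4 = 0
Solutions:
 g(a) = C1 + C2*a^(3/2)


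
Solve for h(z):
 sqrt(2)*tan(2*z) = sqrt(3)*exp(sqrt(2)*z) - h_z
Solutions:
 h(z) = C1 + sqrt(6)*exp(sqrt(2)*z)/2 + sqrt(2)*log(cos(2*z))/2


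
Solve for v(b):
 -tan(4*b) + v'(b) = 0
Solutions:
 v(b) = C1 - log(cos(4*b))/4


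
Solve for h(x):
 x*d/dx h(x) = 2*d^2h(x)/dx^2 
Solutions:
 h(x) = C1 + C2*erfi(x/2)


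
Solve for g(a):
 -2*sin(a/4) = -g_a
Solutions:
 g(a) = C1 - 8*cos(a/4)


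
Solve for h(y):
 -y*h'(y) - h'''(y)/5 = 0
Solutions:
 h(y) = C1 + Integral(C2*airyai(-5^(1/3)*y) + C3*airybi(-5^(1/3)*y), y)


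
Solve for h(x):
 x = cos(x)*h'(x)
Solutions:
 h(x) = C1 + Integral(x/cos(x), x)


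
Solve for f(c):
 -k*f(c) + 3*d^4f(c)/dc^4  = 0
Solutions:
 f(c) = C1*exp(-3^(3/4)*c*k^(1/4)/3) + C2*exp(3^(3/4)*c*k^(1/4)/3) + C3*exp(-3^(3/4)*I*c*k^(1/4)/3) + C4*exp(3^(3/4)*I*c*k^(1/4)/3)


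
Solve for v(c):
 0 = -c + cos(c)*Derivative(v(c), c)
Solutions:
 v(c) = C1 + Integral(c/cos(c), c)


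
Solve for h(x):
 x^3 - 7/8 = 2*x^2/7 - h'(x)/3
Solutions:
 h(x) = C1 - 3*x^4/4 + 2*x^3/7 + 21*x/8


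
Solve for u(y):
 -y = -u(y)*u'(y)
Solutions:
 u(y) = -sqrt(C1 + y^2)
 u(y) = sqrt(C1 + y^2)


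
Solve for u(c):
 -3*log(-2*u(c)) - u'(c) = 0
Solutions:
 Integral(1/(log(-_y) + log(2)), (_y, u(c)))/3 = C1 - c


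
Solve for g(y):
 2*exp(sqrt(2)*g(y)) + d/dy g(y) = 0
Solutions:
 g(y) = sqrt(2)*(2*log(1/(C1 + 2*y)) - log(2))/4


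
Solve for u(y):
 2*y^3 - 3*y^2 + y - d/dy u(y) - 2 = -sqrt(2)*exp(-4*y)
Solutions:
 u(y) = C1 + y^4/2 - y^3 + y^2/2 - 2*y - sqrt(2)*exp(-4*y)/4


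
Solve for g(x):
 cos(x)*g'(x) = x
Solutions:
 g(x) = C1 + Integral(x/cos(x), x)


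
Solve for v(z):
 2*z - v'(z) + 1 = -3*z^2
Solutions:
 v(z) = C1 + z^3 + z^2 + z


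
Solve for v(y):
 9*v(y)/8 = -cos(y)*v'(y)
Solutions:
 v(y) = C1*(sin(y) - 1)^(9/16)/(sin(y) + 1)^(9/16)


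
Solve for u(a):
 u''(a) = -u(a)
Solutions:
 u(a) = C1*sin(a) + C2*cos(a)


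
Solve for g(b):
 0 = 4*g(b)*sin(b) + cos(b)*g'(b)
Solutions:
 g(b) = C1*cos(b)^4


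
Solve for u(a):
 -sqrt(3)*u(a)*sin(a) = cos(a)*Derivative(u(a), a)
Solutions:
 u(a) = C1*cos(a)^(sqrt(3))


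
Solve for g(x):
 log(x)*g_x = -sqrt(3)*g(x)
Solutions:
 g(x) = C1*exp(-sqrt(3)*li(x))


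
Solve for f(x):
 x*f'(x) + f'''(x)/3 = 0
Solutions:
 f(x) = C1 + Integral(C2*airyai(-3^(1/3)*x) + C3*airybi(-3^(1/3)*x), x)


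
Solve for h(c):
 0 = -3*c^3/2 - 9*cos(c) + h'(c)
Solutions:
 h(c) = C1 + 3*c^4/8 + 9*sin(c)


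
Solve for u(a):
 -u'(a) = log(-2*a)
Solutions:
 u(a) = C1 - a*log(-a) + a*(1 - log(2))


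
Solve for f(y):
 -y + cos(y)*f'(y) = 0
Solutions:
 f(y) = C1 + Integral(y/cos(y), y)


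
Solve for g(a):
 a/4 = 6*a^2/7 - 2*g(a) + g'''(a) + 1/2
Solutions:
 g(a) = C3*exp(2^(1/3)*a) + 3*a^2/7 - a/8 + (C1*sin(2^(1/3)*sqrt(3)*a/2) + C2*cos(2^(1/3)*sqrt(3)*a/2))*exp(-2^(1/3)*a/2) + 1/4


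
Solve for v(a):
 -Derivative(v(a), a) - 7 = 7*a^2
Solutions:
 v(a) = C1 - 7*a^3/3 - 7*a


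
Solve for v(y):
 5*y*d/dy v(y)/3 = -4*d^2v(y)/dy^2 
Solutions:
 v(y) = C1 + C2*erf(sqrt(30)*y/12)


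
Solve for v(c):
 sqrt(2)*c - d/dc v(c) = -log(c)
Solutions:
 v(c) = C1 + sqrt(2)*c^2/2 + c*log(c) - c


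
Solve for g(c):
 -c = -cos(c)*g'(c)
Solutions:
 g(c) = C1 + Integral(c/cos(c), c)


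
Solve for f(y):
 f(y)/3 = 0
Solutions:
 f(y) = 0


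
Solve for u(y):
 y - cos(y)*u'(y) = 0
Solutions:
 u(y) = C1 + Integral(y/cos(y), y)


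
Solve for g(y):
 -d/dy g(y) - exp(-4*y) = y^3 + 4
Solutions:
 g(y) = C1 - y^4/4 - 4*y + exp(-4*y)/4


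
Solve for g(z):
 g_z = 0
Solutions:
 g(z) = C1


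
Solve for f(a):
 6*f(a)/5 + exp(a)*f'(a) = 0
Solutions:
 f(a) = C1*exp(6*exp(-a)/5)


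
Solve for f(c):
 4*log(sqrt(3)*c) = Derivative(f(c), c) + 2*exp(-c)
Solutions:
 f(c) = C1 + 4*c*log(c) + 2*c*(-2 + log(3)) + 2*exp(-c)


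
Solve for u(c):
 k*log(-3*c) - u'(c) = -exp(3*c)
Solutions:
 u(c) = C1 + c*k*log(-c) + c*k*(-1 + log(3)) + exp(3*c)/3


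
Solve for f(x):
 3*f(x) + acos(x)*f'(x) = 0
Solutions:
 f(x) = C1*exp(-3*Integral(1/acos(x), x))


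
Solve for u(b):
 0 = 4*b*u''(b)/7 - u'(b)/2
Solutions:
 u(b) = C1 + C2*b^(15/8)


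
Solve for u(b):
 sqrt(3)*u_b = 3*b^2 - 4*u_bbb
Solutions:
 u(b) = C1 + C2*sin(3^(1/4)*b/2) + C3*cos(3^(1/4)*b/2) + sqrt(3)*b^3/3 - 8*b


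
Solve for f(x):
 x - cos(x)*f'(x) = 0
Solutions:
 f(x) = C1 + Integral(x/cos(x), x)


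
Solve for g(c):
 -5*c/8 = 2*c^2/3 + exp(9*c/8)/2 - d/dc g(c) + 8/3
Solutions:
 g(c) = C1 + 2*c^3/9 + 5*c^2/16 + 8*c/3 + 4*exp(9*c/8)/9


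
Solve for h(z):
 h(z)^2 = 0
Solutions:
 h(z) = 0


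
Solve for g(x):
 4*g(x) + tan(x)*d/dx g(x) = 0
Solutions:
 g(x) = C1/sin(x)^4


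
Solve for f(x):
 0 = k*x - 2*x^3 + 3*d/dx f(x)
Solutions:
 f(x) = C1 - k*x^2/6 + x^4/6


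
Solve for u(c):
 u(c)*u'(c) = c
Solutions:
 u(c) = -sqrt(C1 + c^2)
 u(c) = sqrt(C1 + c^2)


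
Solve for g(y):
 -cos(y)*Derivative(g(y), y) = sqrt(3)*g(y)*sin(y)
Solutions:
 g(y) = C1*cos(y)^(sqrt(3))


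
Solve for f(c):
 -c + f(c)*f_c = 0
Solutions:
 f(c) = -sqrt(C1 + c^2)
 f(c) = sqrt(C1 + c^2)


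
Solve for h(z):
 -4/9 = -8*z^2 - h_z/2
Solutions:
 h(z) = C1 - 16*z^3/3 + 8*z/9


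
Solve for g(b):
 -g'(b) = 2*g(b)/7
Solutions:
 g(b) = C1*exp(-2*b/7)


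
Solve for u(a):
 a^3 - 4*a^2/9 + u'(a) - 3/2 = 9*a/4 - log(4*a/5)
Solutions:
 u(a) = C1 - a^4/4 + 4*a^3/27 + 9*a^2/8 - a*log(a) + a*log(5/4) + 5*a/2


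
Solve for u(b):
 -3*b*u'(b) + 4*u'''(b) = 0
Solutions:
 u(b) = C1 + Integral(C2*airyai(6^(1/3)*b/2) + C3*airybi(6^(1/3)*b/2), b)


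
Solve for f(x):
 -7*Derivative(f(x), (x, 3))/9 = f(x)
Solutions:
 f(x) = C3*exp(-21^(2/3)*x/7) + (C1*sin(3*3^(1/6)*7^(2/3)*x/14) + C2*cos(3*3^(1/6)*7^(2/3)*x/14))*exp(21^(2/3)*x/14)


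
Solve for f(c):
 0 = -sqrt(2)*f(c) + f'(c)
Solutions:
 f(c) = C1*exp(sqrt(2)*c)


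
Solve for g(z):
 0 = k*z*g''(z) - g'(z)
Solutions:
 g(z) = C1 + z^(((re(k) + 1)*re(k) + im(k)^2)/(re(k)^2 + im(k)^2))*(C2*sin(log(z)*Abs(im(k))/(re(k)^2 + im(k)^2)) + C3*cos(log(z)*im(k)/(re(k)^2 + im(k)^2)))


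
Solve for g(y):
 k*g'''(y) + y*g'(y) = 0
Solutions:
 g(y) = C1 + Integral(C2*airyai(y*(-1/k)^(1/3)) + C3*airybi(y*(-1/k)^(1/3)), y)


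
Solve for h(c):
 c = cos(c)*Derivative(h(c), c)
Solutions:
 h(c) = C1 + Integral(c/cos(c), c)


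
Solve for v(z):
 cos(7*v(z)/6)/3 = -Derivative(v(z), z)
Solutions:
 z/3 - 3*log(sin(7*v(z)/6) - 1)/7 + 3*log(sin(7*v(z)/6) + 1)/7 = C1


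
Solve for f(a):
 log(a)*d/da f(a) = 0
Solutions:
 f(a) = C1


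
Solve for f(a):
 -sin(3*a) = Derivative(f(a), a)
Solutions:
 f(a) = C1 + cos(3*a)/3


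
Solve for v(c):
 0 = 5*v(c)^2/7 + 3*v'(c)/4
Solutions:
 v(c) = 21/(C1 + 20*c)


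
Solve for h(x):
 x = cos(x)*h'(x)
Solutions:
 h(x) = C1 + Integral(x/cos(x), x)


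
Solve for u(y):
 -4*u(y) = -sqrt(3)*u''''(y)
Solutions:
 u(y) = C1*exp(-sqrt(2)*3^(7/8)*y/3) + C2*exp(sqrt(2)*3^(7/8)*y/3) + C3*sin(sqrt(2)*3^(7/8)*y/3) + C4*cos(sqrt(2)*3^(7/8)*y/3)


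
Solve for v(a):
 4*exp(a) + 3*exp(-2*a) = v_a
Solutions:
 v(a) = C1 + 4*exp(a) - 3*exp(-2*a)/2


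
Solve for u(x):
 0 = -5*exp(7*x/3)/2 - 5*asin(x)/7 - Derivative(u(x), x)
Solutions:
 u(x) = C1 - 5*x*asin(x)/7 - 5*sqrt(1 - x^2)/7 - 15*exp(7*x/3)/14


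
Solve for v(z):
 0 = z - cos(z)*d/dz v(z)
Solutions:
 v(z) = C1 + Integral(z/cos(z), z)


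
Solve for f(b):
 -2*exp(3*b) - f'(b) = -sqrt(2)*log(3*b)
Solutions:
 f(b) = C1 + sqrt(2)*b*log(b) + sqrt(2)*b*(-1 + log(3)) - 2*exp(3*b)/3


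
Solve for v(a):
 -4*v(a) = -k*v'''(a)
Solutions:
 v(a) = C1*exp(2^(2/3)*a*(1/k)^(1/3)) + C2*exp(2^(2/3)*a*(-1 + sqrt(3)*I)*(1/k)^(1/3)/2) + C3*exp(-2^(2/3)*a*(1 + sqrt(3)*I)*(1/k)^(1/3)/2)


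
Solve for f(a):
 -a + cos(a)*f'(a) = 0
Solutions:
 f(a) = C1 + Integral(a/cos(a), a)


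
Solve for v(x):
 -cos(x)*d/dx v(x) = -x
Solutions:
 v(x) = C1 + Integral(x/cos(x), x)


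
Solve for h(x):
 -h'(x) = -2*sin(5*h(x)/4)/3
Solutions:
 -2*x/3 + 2*log(cos(5*h(x)/4) - 1)/5 - 2*log(cos(5*h(x)/4) + 1)/5 = C1


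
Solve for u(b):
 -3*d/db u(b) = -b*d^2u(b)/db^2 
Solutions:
 u(b) = C1 + C2*b^4


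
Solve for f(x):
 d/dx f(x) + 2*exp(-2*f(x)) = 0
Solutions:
 f(x) = log(-sqrt(C1 - 4*x))
 f(x) = log(C1 - 4*x)/2


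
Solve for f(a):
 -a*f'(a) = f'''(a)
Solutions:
 f(a) = C1 + Integral(C2*airyai(-a) + C3*airybi(-a), a)


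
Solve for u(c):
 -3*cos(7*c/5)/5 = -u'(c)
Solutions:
 u(c) = C1 + 3*sin(7*c/5)/7


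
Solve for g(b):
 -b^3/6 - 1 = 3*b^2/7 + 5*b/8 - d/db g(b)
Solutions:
 g(b) = C1 + b^4/24 + b^3/7 + 5*b^2/16 + b


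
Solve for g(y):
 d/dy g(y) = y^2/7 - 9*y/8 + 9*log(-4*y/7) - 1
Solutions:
 g(y) = C1 + y^3/21 - 9*y^2/16 + 9*y*log(-y) + y*(-9*log(7) - 10 + 18*log(2))


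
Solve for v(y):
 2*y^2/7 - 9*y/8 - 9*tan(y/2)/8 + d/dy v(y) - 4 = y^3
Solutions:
 v(y) = C1 + y^4/4 - 2*y^3/21 + 9*y^2/16 + 4*y - 9*log(cos(y/2))/4


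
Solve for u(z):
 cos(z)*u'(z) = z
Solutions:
 u(z) = C1 + Integral(z/cos(z), z)


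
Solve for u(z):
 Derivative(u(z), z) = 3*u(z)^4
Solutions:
 u(z) = (-1/(C1 + 9*z))^(1/3)
 u(z) = (-1/(C1 + 3*z))^(1/3)*(-3^(2/3) - 3*3^(1/6)*I)/6
 u(z) = (-1/(C1 + 3*z))^(1/3)*(-3^(2/3) + 3*3^(1/6)*I)/6


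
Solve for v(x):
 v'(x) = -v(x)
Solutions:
 v(x) = C1*exp(-x)


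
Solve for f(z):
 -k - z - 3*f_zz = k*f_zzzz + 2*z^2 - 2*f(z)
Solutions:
 f(z) = C1*exp(-sqrt(2)*z*sqrt((-sqrt(8*k + 9) - 3)/k)/2) + C2*exp(sqrt(2)*z*sqrt((-sqrt(8*k + 9) - 3)/k)/2) + C3*exp(-sqrt(2)*z*sqrt((sqrt(8*k + 9) - 3)/k)/2) + C4*exp(sqrt(2)*z*sqrt((sqrt(8*k + 9) - 3)/k)/2) + k/2 + z^2 + z/2 + 3


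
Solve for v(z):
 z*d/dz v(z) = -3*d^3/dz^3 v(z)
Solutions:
 v(z) = C1 + Integral(C2*airyai(-3^(2/3)*z/3) + C3*airybi(-3^(2/3)*z/3), z)


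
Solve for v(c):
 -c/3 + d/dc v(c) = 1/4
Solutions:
 v(c) = C1 + c^2/6 + c/4


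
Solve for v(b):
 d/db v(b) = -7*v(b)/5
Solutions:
 v(b) = C1*exp(-7*b/5)


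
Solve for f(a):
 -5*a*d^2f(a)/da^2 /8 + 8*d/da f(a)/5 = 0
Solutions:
 f(a) = C1 + C2*a^(89/25)


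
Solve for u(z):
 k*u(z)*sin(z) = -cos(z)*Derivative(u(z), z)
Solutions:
 u(z) = C1*exp(k*log(cos(z)))


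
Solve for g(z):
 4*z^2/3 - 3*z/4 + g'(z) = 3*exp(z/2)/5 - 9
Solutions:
 g(z) = C1 - 4*z^3/9 + 3*z^2/8 - 9*z + 6*exp(z/2)/5


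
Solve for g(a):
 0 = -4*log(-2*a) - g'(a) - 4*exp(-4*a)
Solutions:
 g(a) = C1 - 4*a*log(-a) + 4*a*(1 - log(2)) + exp(-4*a)


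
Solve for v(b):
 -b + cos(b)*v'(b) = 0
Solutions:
 v(b) = C1 + Integral(b/cos(b), b)


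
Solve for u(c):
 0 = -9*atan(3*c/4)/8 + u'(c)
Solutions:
 u(c) = C1 + 9*c*atan(3*c/4)/8 - 3*log(9*c^2 + 16)/4


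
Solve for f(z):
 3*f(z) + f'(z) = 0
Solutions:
 f(z) = C1*exp(-3*z)


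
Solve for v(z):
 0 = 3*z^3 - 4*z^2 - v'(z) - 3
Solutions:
 v(z) = C1 + 3*z^4/4 - 4*z^3/3 - 3*z


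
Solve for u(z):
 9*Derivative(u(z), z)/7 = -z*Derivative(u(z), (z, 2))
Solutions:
 u(z) = C1 + C2/z^(2/7)


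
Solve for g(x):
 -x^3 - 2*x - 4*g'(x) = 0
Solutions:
 g(x) = C1 - x^4/16 - x^2/4


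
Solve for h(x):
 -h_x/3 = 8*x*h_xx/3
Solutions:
 h(x) = C1 + C2*x^(7/8)


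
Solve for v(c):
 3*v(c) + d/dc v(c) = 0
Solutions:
 v(c) = C1*exp(-3*c)


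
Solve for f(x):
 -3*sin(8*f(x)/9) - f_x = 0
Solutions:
 3*x + 9*log(cos(8*f(x)/9) - 1)/16 - 9*log(cos(8*f(x)/9) + 1)/16 = C1


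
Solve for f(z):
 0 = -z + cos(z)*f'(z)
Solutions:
 f(z) = C1 + Integral(z/cos(z), z)


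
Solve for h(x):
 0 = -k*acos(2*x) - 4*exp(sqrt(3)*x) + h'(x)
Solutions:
 h(x) = C1 + k*(x*acos(2*x) - sqrt(1 - 4*x^2)/2) + 4*sqrt(3)*exp(sqrt(3)*x)/3


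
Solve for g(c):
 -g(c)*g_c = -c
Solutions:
 g(c) = -sqrt(C1 + c^2)
 g(c) = sqrt(C1 + c^2)


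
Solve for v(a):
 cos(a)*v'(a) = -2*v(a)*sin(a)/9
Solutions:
 v(a) = C1*cos(a)^(2/9)


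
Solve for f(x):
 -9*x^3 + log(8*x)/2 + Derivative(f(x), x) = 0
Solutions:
 f(x) = C1 + 9*x^4/4 - x*log(x)/2 - 3*x*log(2)/2 + x/2


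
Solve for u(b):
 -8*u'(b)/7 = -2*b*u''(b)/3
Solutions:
 u(b) = C1 + C2*b^(19/7)


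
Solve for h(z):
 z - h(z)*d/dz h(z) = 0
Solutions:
 h(z) = -sqrt(C1 + z^2)
 h(z) = sqrt(C1 + z^2)


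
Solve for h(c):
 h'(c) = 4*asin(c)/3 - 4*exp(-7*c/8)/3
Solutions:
 h(c) = C1 + 4*c*asin(c)/3 + 4*sqrt(1 - c^2)/3 + 32*exp(-7*c/8)/21


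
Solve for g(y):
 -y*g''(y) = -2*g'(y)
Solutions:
 g(y) = C1 + C2*y^3


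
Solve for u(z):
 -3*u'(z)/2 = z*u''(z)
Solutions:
 u(z) = C1 + C2/sqrt(z)


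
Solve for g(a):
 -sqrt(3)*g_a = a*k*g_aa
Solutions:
 g(a) = C1 + a^(((re(k) - sqrt(3))*re(k) + im(k)^2)/(re(k)^2 + im(k)^2))*(C2*sin(sqrt(3)*log(a)*Abs(im(k))/(re(k)^2 + im(k)^2)) + C3*cos(sqrt(3)*log(a)*im(k)/(re(k)^2 + im(k)^2)))


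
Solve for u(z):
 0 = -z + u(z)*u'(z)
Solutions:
 u(z) = -sqrt(C1 + z^2)
 u(z) = sqrt(C1 + z^2)


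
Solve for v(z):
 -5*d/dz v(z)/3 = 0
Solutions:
 v(z) = C1


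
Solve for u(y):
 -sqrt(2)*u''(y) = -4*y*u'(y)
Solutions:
 u(y) = C1 + C2*erfi(2^(1/4)*y)


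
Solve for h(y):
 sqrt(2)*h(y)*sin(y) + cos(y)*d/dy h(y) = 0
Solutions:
 h(y) = C1*cos(y)^(sqrt(2))


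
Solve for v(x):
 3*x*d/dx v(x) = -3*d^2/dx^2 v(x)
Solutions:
 v(x) = C1 + C2*erf(sqrt(2)*x/2)


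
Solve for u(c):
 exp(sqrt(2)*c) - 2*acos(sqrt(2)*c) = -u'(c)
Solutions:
 u(c) = C1 + 2*c*acos(sqrt(2)*c) - sqrt(2)*sqrt(1 - 2*c^2) - sqrt(2)*exp(sqrt(2)*c)/2


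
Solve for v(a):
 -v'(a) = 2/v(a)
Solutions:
 v(a) = -sqrt(C1 - 4*a)
 v(a) = sqrt(C1 - 4*a)


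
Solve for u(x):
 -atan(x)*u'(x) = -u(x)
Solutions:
 u(x) = C1*exp(Integral(1/atan(x), x))


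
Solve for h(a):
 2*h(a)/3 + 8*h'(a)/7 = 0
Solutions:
 h(a) = C1*exp(-7*a/12)


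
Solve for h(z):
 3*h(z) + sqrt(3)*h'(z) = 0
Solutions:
 h(z) = C1*exp(-sqrt(3)*z)


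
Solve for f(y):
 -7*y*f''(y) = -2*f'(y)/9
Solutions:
 f(y) = C1 + C2*y^(65/63)


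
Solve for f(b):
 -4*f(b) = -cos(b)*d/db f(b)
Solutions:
 f(b) = C1*(sin(b)^2 + 2*sin(b) + 1)/(sin(b)^2 - 2*sin(b) + 1)


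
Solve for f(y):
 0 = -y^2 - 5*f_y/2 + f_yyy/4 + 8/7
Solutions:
 f(y) = C1 + C2*exp(-sqrt(10)*y) + C3*exp(sqrt(10)*y) - 2*y^3/15 + 66*y/175


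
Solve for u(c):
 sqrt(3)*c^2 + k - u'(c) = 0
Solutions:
 u(c) = C1 + sqrt(3)*c^3/3 + c*k


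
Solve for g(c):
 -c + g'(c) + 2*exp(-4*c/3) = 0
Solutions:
 g(c) = C1 + c^2/2 + 3*exp(-4*c/3)/2


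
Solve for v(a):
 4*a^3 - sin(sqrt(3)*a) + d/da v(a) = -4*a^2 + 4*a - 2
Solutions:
 v(a) = C1 - a^4 - 4*a^3/3 + 2*a^2 - 2*a - sqrt(3)*cos(sqrt(3)*a)/3


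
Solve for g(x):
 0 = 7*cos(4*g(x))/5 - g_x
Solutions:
 -7*x/5 - log(sin(4*g(x)) - 1)/8 + log(sin(4*g(x)) + 1)/8 = C1


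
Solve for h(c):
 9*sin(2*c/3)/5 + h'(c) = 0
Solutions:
 h(c) = C1 + 27*cos(2*c/3)/10


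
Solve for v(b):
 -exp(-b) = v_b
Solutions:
 v(b) = C1 + exp(-b)


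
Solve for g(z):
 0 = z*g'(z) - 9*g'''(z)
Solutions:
 g(z) = C1 + Integral(C2*airyai(3^(1/3)*z/3) + C3*airybi(3^(1/3)*z/3), z)


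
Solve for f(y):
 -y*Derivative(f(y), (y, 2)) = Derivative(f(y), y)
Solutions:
 f(y) = C1 + C2*log(y)


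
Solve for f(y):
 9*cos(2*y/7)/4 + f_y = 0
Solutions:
 f(y) = C1 - 63*sin(2*y/7)/8


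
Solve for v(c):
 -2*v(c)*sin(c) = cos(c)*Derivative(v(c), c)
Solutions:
 v(c) = C1*cos(c)^2


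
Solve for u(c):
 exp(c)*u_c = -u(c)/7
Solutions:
 u(c) = C1*exp(exp(-c)/7)


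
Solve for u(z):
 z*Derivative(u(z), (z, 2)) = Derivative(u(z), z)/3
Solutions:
 u(z) = C1 + C2*z^(4/3)


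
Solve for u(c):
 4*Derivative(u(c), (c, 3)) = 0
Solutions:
 u(c) = C1 + C2*c + C3*c^2


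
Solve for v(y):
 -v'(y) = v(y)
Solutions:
 v(y) = C1*exp(-y)


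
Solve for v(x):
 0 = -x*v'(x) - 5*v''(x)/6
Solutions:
 v(x) = C1 + C2*erf(sqrt(15)*x/5)


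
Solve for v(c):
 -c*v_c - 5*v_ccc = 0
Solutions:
 v(c) = C1 + Integral(C2*airyai(-5^(2/3)*c/5) + C3*airybi(-5^(2/3)*c/5), c)


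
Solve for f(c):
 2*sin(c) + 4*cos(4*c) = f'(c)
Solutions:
 f(c) = C1 + sin(4*c) - 2*cos(c)


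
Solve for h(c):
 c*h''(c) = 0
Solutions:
 h(c) = C1 + C2*c


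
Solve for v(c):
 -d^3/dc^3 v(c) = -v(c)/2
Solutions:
 v(c) = C3*exp(2^(2/3)*c/2) + (C1*sin(2^(2/3)*sqrt(3)*c/4) + C2*cos(2^(2/3)*sqrt(3)*c/4))*exp(-2^(2/3)*c/4)


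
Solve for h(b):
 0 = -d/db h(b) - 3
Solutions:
 h(b) = C1 - 3*b


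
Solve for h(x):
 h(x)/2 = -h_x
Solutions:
 h(x) = C1*exp(-x/2)


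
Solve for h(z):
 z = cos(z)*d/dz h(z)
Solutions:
 h(z) = C1 + Integral(z/cos(z), z)


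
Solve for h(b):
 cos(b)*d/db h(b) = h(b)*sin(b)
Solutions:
 h(b) = C1/cos(b)


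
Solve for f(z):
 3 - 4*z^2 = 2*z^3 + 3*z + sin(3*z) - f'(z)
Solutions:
 f(z) = C1 + z^4/2 + 4*z^3/3 + 3*z^2/2 - 3*z - cos(3*z)/3


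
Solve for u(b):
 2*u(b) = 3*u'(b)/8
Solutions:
 u(b) = C1*exp(16*b/3)
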